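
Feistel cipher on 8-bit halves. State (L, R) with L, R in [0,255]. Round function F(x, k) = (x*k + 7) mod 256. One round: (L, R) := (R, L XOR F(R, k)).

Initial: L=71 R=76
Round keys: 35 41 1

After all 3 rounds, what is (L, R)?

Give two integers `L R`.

Round 1 (k=35): L=76 R=44
Round 2 (k=41): L=44 R=95
Round 3 (k=1): L=95 R=74

Answer: 95 74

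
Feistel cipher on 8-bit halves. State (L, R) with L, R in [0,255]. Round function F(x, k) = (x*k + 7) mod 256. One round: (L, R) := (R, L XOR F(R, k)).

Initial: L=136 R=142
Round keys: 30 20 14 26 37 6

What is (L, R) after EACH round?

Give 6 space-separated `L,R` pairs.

Answer: 142,35 35,77 77,30 30,94 94,131 131,71

Derivation:
Round 1 (k=30): L=142 R=35
Round 2 (k=20): L=35 R=77
Round 3 (k=14): L=77 R=30
Round 4 (k=26): L=30 R=94
Round 5 (k=37): L=94 R=131
Round 6 (k=6): L=131 R=71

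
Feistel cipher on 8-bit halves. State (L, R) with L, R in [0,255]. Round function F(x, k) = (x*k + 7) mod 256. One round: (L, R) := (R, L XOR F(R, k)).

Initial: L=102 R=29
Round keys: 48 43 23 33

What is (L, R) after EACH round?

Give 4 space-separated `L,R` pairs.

Round 1 (k=48): L=29 R=17
Round 2 (k=43): L=17 R=255
Round 3 (k=23): L=255 R=225
Round 4 (k=33): L=225 R=247

Answer: 29,17 17,255 255,225 225,247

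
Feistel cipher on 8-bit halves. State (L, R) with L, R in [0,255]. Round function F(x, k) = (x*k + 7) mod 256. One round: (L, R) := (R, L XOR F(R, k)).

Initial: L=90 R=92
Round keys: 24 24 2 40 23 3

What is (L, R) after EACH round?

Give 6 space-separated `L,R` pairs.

Round 1 (k=24): L=92 R=253
Round 2 (k=24): L=253 R=227
Round 3 (k=2): L=227 R=48
Round 4 (k=40): L=48 R=100
Round 5 (k=23): L=100 R=51
Round 6 (k=3): L=51 R=196

Answer: 92,253 253,227 227,48 48,100 100,51 51,196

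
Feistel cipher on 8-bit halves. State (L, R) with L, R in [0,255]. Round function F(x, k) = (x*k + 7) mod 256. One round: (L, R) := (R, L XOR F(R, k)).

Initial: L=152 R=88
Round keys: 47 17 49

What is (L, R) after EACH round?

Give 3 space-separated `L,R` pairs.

Round 1 (k=47): L=88 R=183
Round 2 (k=17): L=183 R=118
Round 3 (k=49): L=118 R=42

Answer: 88,183 183,118 118,42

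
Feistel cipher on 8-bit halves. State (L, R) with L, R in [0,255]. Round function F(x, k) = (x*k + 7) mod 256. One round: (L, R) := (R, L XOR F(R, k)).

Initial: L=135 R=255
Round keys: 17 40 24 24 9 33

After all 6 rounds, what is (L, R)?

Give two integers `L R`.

Round 1 (k=17): L=255 R=113
Round 2 (k=40): L=113 R=80
Round 3 (k=24): L=80 R=246
Round 4 (k=24): L=246 R=71
Round 5 (k=9): L=71 R=112
Round 6 (k=33): L=112 R=48

Answer: 112 48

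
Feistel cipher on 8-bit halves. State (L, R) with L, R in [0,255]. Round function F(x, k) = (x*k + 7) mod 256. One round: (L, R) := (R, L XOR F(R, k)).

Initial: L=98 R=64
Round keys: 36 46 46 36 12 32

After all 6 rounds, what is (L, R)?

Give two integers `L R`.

Answer: 135 109

Derivation:
Round 1 (k=36): L=64 R=101
Round 2 (k=46): L=101 R=109
Round 3 (k=46): L=109 R=248
Round 4 (k=36): L=248 R=138
Round 5 (k=12): L=138 R=135
Round 6 (k=32): L=135 R=109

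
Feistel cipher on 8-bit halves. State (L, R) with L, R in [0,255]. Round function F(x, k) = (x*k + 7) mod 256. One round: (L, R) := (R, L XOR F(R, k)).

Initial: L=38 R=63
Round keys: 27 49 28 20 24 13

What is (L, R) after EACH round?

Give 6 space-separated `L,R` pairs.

Round 1 (k=27): L=63 R=138
Round 2 (k=49): L=138 R=78
Round 3 (k=28): L=78 R=5
Round 4 (k=20): L=5 R=37
Round 5 (k=24): L=37 R=122
Round 6 (k=13): L=122 R=28

Answer: 63,138 138,78 78,5 5,37 37,122 122,28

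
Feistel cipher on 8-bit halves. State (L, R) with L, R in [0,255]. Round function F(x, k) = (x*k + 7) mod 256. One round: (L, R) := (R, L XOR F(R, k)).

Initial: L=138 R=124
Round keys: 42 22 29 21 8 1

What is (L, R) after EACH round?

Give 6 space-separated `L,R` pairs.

Answer: 124,213 213,41 41,121 121,221 221,150 150,64

Derivation:
Round 1 (k=42): L=124 R=213
Round 2 (k=22): L=213 R=41
Round 3 (k=29): L=41 R=121
Round 4 (k=21): L=121 R=221
Round 5 (k=8): L=221 R=150
Round 6 (k=1): L=150 R=64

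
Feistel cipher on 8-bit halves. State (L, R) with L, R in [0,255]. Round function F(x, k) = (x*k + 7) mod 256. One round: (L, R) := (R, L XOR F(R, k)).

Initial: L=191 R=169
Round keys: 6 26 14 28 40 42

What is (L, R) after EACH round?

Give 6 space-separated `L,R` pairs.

Round 1 (k=6): L=169 R=66
Round 2 (k=26): L=66 R=18
Round 3 (k=14): L=18 R=65
Round 4 (k=28): L=65 R=49
Round 5 (k=40): L=49 R=238
Round 6 (k=42): L=238 R=34

Answer: 169,66 66,18 18,65 65,49 49,238 238,34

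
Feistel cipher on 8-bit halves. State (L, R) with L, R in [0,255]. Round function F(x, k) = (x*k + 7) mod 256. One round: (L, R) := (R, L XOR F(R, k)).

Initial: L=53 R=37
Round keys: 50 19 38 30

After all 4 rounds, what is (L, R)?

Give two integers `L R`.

Round 1 (k=50): L=37 R=116
Round 2 (k=19): L=116 R=134
Round 3 (k=38): L=134 R=159
Round 4 (k=30): L=159 R=47

Answer: 159 47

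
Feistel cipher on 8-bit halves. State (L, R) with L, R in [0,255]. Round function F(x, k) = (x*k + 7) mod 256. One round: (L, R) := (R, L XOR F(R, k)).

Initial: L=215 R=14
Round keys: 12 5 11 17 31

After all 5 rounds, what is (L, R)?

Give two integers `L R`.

Answer: 240 237

Derivation:
Round 1 (k=12): L=14 R=120
Round 2 (k=5): L=120 R=81
Round 3 (k=11): L=81 R=250
Round 4 (k=17): L=250 R=240
Round 5 (k=31): L=240 R=237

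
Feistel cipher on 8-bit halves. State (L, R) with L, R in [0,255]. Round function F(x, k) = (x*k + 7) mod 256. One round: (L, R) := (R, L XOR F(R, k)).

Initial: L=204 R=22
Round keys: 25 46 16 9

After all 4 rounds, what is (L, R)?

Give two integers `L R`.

Round 1 (k=25): L=22 R=225
Round 2 (k=46): L=225 R=99
Round 3 (k=16): L=99 R=214
Round 4 (k=9): L=214 R=238

Answer: 214 238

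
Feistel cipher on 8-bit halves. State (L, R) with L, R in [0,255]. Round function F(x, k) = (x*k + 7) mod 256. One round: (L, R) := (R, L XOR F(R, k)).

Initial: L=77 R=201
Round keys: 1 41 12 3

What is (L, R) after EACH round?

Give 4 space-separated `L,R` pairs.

Round 1 (k=1): L=201 R=157
Round 2 (k=41): L=157 R=229
Round 3 (k=12): L=229 R=94
Round 4 (k=3): L=94 R=196

Answer: 201,157 157,229 229,94 94,196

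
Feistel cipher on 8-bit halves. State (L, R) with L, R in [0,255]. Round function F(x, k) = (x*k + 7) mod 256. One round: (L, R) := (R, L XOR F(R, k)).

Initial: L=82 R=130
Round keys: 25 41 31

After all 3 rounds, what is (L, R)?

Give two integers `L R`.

Answer: 40 52

Derivation:
Round 1 (k=25): L=130 R=235
Round 2 (k=41): L=235 R=40
Round 3 (k=31): L=40 R=52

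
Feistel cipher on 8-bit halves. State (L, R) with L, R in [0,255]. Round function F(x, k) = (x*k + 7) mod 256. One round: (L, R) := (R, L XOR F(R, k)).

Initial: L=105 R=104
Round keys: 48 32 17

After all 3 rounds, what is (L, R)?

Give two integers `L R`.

Answer: 175 72

Derivation:
Round 1 (k=48): L=104 R=238
Round 2 (k=32): L=238 R=175
Round 3 (k=17): L=175 R=72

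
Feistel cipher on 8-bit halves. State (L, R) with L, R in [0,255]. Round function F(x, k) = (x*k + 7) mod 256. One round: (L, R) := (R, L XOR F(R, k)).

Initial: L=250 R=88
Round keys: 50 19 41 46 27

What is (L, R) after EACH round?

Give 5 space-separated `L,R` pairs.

Round 1 (k=50): L=88 R=205
Round 2 (k=19): L=205 R=102
Round 3 (k=41): L=102 R=144
Round 4 (k=46): L=144 R=129
Round 5 (k=27): L=129 R=50

Answer: 88,205 205,102 102,144 144,129 129,50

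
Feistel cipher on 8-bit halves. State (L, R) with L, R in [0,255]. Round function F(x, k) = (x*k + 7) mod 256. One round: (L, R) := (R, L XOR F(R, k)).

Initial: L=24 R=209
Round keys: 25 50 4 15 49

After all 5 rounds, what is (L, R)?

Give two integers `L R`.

Round 1 (k=25): L=209 R=104
Round 2 (k=50): L=104 R=134
Round 3 (k=4): L=134 R=119
Round 4 (k=15): L=119 R=134
Round 5 (k=49): L=134 R=218

Answer: 134 218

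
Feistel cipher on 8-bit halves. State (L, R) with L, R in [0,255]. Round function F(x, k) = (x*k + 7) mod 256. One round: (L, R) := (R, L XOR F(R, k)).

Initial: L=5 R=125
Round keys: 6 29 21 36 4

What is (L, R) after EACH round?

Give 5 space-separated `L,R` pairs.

Round 1 (k=6): L=125 R=240
Round 2 (k=29): L=240 R=74
Round 3 (k=21): L=74 R=233
Round 4 (k=36): L=233 R=129
Round 5 (k=4): L=129 R=226

Answer: 125,240 240,74 74,233 233,129 129,226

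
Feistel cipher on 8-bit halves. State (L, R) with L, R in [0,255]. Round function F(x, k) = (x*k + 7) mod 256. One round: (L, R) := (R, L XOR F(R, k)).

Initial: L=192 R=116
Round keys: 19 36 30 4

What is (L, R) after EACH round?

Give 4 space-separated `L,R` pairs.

Answer: 116,99 99,135 135,186 186,104

Derivation:
Round 1 (k=19): L=116 R=99
Round 2 (k=36): L=99 R=135
Round 3 (k=30): L=135 R=186
Round 4 (k=4): L=186 R=104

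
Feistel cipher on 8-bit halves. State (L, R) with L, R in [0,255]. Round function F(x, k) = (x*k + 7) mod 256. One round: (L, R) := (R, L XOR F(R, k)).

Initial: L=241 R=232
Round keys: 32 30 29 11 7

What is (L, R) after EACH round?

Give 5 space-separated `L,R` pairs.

Answer: 232,246 246,51 51,56 56,92 92,179

Derivation:
Round 1 (k=32): L=232 R=246
Round 2 (k=30): L=246 R=51
Round 3 (k=29): L=51 R=56
Round 4 (k=11): L=56 R=92
Round 5 (k=7): L=92 R=179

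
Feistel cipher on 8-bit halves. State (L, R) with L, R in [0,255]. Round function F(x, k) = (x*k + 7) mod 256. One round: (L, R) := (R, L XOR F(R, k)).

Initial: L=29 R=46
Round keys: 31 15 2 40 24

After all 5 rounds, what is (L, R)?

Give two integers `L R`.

Round 1 (k=31): L=46 R=132
Round 2 (k=15): L=132 R=237
Round 3 (k=2): L=237 R=101
Round 4 (k=40): L=101 R=34
Round 5 (k=24): L=34 R=82

Answer: 34 82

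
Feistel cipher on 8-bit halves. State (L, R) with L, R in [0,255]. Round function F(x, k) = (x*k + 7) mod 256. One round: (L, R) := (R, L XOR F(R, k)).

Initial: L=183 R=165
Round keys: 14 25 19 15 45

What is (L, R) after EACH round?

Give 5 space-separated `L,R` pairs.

Round 1 (k=14): L=165 R=186
Round 2 (k=25): L=186 R=148
Round 3 (k=19): L=148 R=185
Round 4 (k=15): L=185 R=74
Round 5 (k=45): L=74 R=176

Answer: 165,186 186,148 148,185 185,74 74,176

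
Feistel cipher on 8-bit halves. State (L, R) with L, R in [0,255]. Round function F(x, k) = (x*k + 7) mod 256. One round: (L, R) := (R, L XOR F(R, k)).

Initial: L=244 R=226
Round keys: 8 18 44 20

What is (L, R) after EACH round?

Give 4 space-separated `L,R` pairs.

Answer: 226,227 227,31 31,184 184,120

Derivation:
Round 1 (k=8): L=226 R=227
Round 2 (k=18): L=227 R=31
Round 3 (k=44): L=31 R=184
Round 4 (k=20): L=184 R=120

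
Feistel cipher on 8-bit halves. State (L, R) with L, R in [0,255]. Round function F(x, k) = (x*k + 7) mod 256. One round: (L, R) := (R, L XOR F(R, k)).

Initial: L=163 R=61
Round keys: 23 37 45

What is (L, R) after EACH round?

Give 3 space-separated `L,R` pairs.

Answer: 61,33 33,241 241,69

Derivation:
Round 1 (k=23): L=61 R=33
Round 2 (k=37): L=33 R=241
Round 3 (k=45): L=241 R=69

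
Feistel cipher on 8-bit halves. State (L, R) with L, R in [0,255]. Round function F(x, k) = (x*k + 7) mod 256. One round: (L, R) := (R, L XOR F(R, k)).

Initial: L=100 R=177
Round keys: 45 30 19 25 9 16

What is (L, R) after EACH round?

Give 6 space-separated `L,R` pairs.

Round 1 (k=45): L=177 R=64
Round 2 (k=30): L=64 R=54
Round 3 (k=19): L=54 R=73
Round 4 (k=25): L=73 R=30
Round 5 (k=9): L=30 R=92
Round 6 (k=16): L=92 R=217

Answer: 177,64 64,54 54,73 73,30 30,92 92,217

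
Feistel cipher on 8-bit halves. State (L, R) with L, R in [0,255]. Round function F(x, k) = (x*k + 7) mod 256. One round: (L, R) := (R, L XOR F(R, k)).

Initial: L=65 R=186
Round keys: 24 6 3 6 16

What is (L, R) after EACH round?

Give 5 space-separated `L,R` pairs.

Round 1 (k=24): L=186 R=54
Round 2 (k=6): L=54 R=241
Round 3 (k=3): L=241 R=236
Round 4 (k=6): L=236 R=126
Round 5 (k=16): L=126 R=11

Answer: 186,54 54,241 241,236 236,126 126,11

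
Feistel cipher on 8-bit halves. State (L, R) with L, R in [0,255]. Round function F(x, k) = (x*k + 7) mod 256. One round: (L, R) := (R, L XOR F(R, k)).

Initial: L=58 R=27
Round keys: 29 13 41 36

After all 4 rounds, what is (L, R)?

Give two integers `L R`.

Round 1 (k=29): L=27 R=44
Round 2 (k=13): L=44 R=88
Round 3 (k=41): L=88 R=51
Round 4 (k=36): L=51 R=107

Answer: 51 107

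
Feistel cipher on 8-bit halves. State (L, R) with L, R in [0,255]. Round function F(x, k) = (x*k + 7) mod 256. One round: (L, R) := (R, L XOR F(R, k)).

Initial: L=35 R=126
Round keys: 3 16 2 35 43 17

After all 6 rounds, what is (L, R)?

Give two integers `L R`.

Answer: 201 129

Derivation:
Round 1 (k=3): L=126 R=162
Round 2 (k=16): L=162 R=89
Round 3 (k=2): L=89 R=27
Round 4 (k=35): L=27 R=225
Round 5 (k=43): L=225 R=201
Round 6 (k=17): L=201 R=129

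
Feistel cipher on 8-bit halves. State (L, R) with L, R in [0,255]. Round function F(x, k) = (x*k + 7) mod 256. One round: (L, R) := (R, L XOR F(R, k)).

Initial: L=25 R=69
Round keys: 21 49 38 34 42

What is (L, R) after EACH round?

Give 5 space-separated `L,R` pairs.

Answer: 69,169 169,37 37,44 44,250 250,39

Derivation:
Round 1 (k=21): L=69 R=169
Round 2 (k=49): L=169 R=37
Round 3 (k=38): L=37 R=44
Round 4 (k=34): L=44 R=250
Round 5 (k=42): L=250 R=39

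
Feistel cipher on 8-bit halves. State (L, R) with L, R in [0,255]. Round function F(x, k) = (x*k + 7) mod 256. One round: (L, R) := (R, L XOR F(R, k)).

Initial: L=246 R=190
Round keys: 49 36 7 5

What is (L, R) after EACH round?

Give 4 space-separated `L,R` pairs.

Answer: 190,147 147,13 13,241 241,177

Derivation:
Round 1 (k=49): L=190 R=147
Round 2 (k=36): L=147 R=13
Round 3 (k=7): L=13 R=241
Round 4 (k=5): L=241 R=177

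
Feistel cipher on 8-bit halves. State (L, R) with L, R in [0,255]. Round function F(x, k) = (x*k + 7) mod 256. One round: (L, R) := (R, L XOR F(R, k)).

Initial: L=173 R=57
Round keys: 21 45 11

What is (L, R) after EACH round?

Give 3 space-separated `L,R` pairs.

Round 1 (k=21): L=57 R=25
Round 2 (k=45): L=25 R=85
Round 3 (k=11): L=85 R=183

Answer: 57,25 25,85 85,183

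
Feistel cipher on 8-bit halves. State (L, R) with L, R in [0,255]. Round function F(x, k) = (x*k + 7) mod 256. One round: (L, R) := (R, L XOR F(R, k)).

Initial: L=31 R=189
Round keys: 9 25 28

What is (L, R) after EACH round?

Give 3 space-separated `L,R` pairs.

Answer: 189,179 179,63 63,88

Derivation:
Round 1 (k=9): L=189 R=179
Round 2 (k=25): L=179 R=63
Round 3 (k=28): L=63 R=88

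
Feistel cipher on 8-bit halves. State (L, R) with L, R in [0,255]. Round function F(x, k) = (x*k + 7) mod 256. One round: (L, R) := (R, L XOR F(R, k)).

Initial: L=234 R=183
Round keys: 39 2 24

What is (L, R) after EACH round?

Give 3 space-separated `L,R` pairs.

Answer: 183,2 2,188 188,165

Derivation:
Round 1 (k=39): L=183 R=2
Round 2 (k=2): L=2 R=188
Round 3 (k=24): L=188 R=165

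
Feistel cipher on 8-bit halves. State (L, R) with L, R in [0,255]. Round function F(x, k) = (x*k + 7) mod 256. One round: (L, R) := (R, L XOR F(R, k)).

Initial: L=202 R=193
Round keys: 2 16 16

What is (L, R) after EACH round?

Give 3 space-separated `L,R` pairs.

Answer: 193,67 67,246 246,36

Derivation:
Round 1 (k=2): L=193 R=67
Round 2 (k=16): L=67 R=246
Round 3 (k=16): L=246 R=36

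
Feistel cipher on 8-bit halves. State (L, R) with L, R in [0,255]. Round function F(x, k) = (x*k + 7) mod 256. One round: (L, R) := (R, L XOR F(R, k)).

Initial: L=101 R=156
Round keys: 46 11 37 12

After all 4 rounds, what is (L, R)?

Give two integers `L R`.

Answer: 62 230

Derivation:
Round 1 (k=46): L=156 R=106
Round 2 (k=11): L=106 R=9
Round 3 (k=37): L=9 R=62
Round 4 (k=12): L=62 R=230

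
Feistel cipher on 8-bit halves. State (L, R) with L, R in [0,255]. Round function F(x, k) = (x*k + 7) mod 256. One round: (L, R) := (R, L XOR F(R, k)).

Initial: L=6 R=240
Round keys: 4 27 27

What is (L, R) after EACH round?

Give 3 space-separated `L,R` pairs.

Answer: 240,193 193,146 146,172

Derivation:
Round 1 (k=4): L=240 R=193
Round 2 (k=27): L=193 R=146
Round 3 (k=27): L=146 R=172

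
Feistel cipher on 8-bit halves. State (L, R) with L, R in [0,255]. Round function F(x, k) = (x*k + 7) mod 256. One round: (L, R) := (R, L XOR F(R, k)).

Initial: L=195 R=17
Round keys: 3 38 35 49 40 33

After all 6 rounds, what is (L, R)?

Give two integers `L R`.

Answer: 253 81

Derivation:
Round 1 (k=3): L=17 R=249
Round 2 (k=38): L=249 R=236
Round 3 (k=35): L=236 R=178
Round 4 (k=49): L=178 R=245
Round 5 (k=40): L=245 R=253
Round 6 (k=33): L=253 R=81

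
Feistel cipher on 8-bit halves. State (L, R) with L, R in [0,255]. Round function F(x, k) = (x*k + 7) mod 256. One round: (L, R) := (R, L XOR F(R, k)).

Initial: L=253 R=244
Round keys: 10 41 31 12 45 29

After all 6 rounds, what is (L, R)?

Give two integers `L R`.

Round 1 (k=10): L=244 R=114
Round 2 (k=41): L=114 R=189
Round 3 (k=31): L=189 R=152
Round 4 (k=12): L=152 R=154
Round 5 (k=45): L=154 R=129
Round 6 (k=29): L=129 R=62

Answer: 129 62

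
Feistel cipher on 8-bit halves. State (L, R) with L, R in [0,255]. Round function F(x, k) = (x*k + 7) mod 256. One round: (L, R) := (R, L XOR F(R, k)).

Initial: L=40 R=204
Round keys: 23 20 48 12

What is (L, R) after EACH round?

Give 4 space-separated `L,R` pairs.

Answer: 204,115 115,207 207,164 164,120

Derivation:
Round 1 (k=23): L=204 R=115
Round 2 (k=20): L=115 R=207
Round 3 (k=48): L=207 R=164
Round 4 (k=12): L=164 R=120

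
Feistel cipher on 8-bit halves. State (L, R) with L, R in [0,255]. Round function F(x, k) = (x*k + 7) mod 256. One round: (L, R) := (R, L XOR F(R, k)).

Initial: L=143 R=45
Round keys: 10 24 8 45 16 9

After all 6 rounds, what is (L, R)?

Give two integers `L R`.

Answer: 118 19

Derivation:
Round 1 (k=10): L=45 R=70
Round 2 (k=24): L=70 R=186
Round 3 (k=8): L=186 R=145
Round 4 (k=45): L=145 R=62
Round 5 (k=16): L=62 R=118
Round 6 (k=9): L=118 R=19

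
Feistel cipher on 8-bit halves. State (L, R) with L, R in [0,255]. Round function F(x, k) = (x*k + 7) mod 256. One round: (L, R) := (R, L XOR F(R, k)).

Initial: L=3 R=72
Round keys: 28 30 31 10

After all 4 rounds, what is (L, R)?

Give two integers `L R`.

Round 1 (k=28): L=72 R=228
Round 2 (k=30): L=228 R=247
Round 3 (k=31): L=247 R=20
Round 4 (k=10): L=20 R=56

Answer: 20 56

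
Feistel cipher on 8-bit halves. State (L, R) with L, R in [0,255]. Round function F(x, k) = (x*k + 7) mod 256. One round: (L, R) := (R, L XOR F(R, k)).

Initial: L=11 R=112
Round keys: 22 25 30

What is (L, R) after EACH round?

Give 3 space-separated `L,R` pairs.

Round 1 (k=22): L=112 R=172
Round 2 (k=25): L=172 R=163
Round 3 (k=30): L=163 R=141

Answer: 112,172 172,163 163,141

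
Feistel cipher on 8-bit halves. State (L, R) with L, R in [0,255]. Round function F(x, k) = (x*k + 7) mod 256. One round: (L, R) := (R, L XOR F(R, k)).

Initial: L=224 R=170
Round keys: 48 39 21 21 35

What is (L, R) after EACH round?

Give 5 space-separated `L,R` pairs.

Round 1 (k=48): L=170 R=7
Round 2 (k=39): L=7 R=178
Round 3 (k=21): L=178 R=166
Round 4 (k=21): L=166 R=23
Round 5 (k=35): L=23 R=138

Answer: 170,7 7,178 178,166 166,23 23,138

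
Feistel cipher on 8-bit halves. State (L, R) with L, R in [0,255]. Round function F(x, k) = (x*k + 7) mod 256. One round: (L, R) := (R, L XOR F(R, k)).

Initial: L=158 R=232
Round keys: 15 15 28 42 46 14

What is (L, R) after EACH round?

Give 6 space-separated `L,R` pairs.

Answer: 232,1 1,254 254,206 206,45 45,211 211,188

Derivation:
Round 1 (k=15): L=232 R=1
Round 2 (k=15): L=1 R=254
Round 3 (k=28): L=254 R=206
Round 4 (k=42): L=206 R=45
Round 5 (k=46): L=45 R=211
Round 6 (k=14): L=211 R=188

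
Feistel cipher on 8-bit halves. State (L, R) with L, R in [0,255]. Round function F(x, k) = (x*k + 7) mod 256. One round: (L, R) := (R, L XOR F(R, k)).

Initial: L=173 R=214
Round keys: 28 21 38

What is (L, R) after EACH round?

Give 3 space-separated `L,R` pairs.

Round 1 (k=28): L=214 R=194
Round 2 (k=21): L=194 R=39
Round 3 (k=38): L=39 R=19

Answer: 214,194 194,39 39,19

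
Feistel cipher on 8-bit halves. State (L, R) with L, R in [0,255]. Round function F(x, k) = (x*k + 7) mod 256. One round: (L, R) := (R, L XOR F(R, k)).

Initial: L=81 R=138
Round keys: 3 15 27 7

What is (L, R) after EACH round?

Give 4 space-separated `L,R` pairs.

Answer: 138,244 244,217 217,30 30,0

Derivation:
Round 1 (k=3): L=138 R=244
Round 2 (k=15): L=244 R=217
Round 3 (k=27): L=217 R=30
Round 4 (k=7): L=30 R=0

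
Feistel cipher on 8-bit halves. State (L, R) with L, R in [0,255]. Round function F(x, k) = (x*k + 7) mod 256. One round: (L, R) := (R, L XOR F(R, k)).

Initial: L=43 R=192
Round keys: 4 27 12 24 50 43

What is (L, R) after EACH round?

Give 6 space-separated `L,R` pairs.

Answer: 192,44 44,107 107,39 39,196 196,104 104,187

Derivation:
Round 1 (k=4): L=192 R=44
Round 2 (k=27): L=44 R=107
Round 3 (k=12): L=107 R=39
Round 4 (k=24): L=39 R=196
Round 5 (k=50): L=196 R=104
Round 6 (k=43): L=104 R=187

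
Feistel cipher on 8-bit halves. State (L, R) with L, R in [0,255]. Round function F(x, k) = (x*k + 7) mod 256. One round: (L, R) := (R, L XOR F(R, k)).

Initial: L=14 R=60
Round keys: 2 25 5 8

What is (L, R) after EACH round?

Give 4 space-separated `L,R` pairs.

Answer: 60,113 113,44 44,146 146,187

Derivation:
Round 1 (k=2): L=60 R=113
Round 2 (k=25): L=113 R=44
Round 3 (k=5): L=44 R=146
Round 4 (k=8): L=146 R=187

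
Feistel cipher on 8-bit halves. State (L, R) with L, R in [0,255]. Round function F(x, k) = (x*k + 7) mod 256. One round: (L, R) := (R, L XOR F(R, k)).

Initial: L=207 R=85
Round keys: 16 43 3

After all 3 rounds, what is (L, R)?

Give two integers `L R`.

Round 1 (k=16): L=85 R=152
Round 2 (k=43): L=152 R=218
Round 3 (k=3): L=218 R=13

Answer: 218 13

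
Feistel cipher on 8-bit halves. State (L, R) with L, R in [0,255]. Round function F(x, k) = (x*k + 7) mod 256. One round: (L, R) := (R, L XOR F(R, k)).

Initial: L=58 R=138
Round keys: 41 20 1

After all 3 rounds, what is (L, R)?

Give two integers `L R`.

Round 1 (k=41): L=138 R=27
Round 2 (k=20): L=27 R=169
Round 3 (k=1): L=169 R=171

Answer: 169 171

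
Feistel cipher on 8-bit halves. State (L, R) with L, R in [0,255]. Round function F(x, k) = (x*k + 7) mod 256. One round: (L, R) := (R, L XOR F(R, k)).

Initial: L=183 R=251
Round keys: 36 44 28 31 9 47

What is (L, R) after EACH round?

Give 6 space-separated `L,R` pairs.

Answer: 251,228 228,204 204,179 179,120 120,140 140,195

Derivation:
Round 1 (k=36): L=251 R=228
Round 2 (k=44): L=228 R=204
Round 3 (k=28): L=204 R=179
Round 4 (k=31): L=179 R=120
Round 5 (k=9): L=120 R=140
Round 6 (k=47): L=140 R=195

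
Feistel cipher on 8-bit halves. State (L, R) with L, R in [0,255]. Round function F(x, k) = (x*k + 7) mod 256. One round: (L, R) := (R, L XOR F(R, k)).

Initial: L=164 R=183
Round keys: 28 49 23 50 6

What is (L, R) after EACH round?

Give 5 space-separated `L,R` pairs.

Answer: 183,175 175,49 49,193 193,136 136,246

Derivation:
Round 1 (k=28): L=183 R=175
Round 2 (k=49): L=175 R=49
Round 3 (k=23): L=49 R=193
Round 4 (k=50): L=193 R=136
Round 5 (k=6): L=136 R=246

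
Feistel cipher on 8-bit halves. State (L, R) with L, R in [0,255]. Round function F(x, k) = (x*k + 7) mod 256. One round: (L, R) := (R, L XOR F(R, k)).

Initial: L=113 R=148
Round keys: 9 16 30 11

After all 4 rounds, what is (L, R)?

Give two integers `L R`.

Round 1 (k=9): L=148 R=74
Round 2 (k=16): L=74 R=51
Round 3 (k=30): L=51 R=75
Round 4 (k=11): L=75 R=115

Answer: 75 115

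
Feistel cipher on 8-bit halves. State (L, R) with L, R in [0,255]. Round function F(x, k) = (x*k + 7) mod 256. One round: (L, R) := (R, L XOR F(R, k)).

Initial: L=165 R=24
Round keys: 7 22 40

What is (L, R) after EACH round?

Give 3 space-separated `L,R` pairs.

Answer: 24,10 10,251 251,53

Derivation:
Round 1 (k=7): L=24 R=10
Round 2 (k=22): L=10 R=251
Round 3 (k=40): L=251 R=53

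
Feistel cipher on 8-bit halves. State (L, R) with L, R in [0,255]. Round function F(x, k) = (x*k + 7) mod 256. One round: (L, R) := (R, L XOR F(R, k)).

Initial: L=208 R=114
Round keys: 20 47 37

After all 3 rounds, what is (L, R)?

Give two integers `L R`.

Answer: 234 230

Derivation:
Round 1 (k=20): L=114 R=63
Round 2 (k=47): L=63 R=234
Round 3 (k=37): L=234 R=230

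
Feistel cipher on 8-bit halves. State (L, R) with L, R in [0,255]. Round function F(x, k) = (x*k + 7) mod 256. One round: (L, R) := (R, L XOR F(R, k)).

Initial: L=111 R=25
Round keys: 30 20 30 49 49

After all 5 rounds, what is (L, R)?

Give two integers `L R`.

Round 1 (k=30): L=25 R=154
Round 2 (k=20): L=154 R=22
Round 3 (k=30): L=22 R=1
Round 4 (k=49): L=1 R=46
Round 5 (k=49): L=46 R=212

Answer: 46 212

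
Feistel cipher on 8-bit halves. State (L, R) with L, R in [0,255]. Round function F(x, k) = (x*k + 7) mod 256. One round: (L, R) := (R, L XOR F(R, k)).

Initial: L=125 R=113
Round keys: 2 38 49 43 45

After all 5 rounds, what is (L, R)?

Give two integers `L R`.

Answer: 156 210

Derivation:
Round 1 (k=2): L=113 R=148
Round 2 (k=38): L=148 R=142
Round 3 (k=49): L=142 R=161
Round 4 (k=43): L=161 R=156
Round 5 (k=45): L=156 R=210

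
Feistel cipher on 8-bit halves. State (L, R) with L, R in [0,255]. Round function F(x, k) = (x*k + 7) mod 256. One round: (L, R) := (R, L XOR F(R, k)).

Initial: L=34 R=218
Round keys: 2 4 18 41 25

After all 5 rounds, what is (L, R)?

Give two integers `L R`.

Round 1 (k=2): L=218 R=153
Round 2 (k=4): L=153 R=177
Round 3 (k=18): L=177 R=224
Round 4 (k=41): L=224 R=86
Round 5 (k=25): L=86 R=141

Answer: 86 141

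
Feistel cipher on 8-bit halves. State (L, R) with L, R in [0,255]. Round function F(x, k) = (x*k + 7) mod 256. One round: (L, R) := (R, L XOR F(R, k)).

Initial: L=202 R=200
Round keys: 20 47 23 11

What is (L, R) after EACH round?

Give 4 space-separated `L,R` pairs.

Answer: 200,109 109,194 194,24 24,205

Derivation:
Round 1 (k=20): L=200 R=109
Round 2 (k=47): L=109 R=194
Round 3 (k=23): L=194 R=24
Round 4 (k=11): L=24 R=205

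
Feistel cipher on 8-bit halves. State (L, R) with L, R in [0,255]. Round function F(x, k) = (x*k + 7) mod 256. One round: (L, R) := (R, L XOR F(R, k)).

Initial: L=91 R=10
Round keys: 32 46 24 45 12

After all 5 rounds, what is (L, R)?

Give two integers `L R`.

Answer: 107 104

Derivation:
Round 1 (k=32): L=10 R=28
Round 2 (k=46): L=28 R=5
Round 3 (k=24): L=5 R=99
Round 4 (k=45): L=99 R=107
Round 5 (k=12): L=107 R=104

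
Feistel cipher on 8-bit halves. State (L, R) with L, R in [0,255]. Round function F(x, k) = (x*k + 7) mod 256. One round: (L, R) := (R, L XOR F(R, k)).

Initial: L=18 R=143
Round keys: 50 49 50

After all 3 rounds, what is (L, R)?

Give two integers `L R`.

Answer: 177 126

Derivation:
Round 1 (k=50): L=143 R=231
Round 2 (k=49): L=231 R=177
Round 3 (k=50): L=177 R=126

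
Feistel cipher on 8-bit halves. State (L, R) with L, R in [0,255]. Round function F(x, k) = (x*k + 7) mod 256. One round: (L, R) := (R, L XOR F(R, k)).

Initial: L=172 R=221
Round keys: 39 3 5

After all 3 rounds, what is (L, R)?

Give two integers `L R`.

Round 1 (k=39): L=221 R=30
Round 2 (k=3): L=30 R=188
Round 3 (k=5): L=188 R=173

Answer: 188 173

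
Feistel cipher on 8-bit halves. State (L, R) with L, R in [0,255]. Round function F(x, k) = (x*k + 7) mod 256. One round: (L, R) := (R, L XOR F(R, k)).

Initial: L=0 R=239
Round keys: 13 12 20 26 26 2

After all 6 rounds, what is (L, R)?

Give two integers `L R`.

Round 1 (k=13): L=239 R=42
Round 2 (k=12): L=42 R=16
Round 3 (k=20): L=16 R=109
Round 4 (k=26): L=109 R=9
Round 5 (k=26): L=9 R=156
Round 6 (k=2): L=156 R=54

Answer: 156 54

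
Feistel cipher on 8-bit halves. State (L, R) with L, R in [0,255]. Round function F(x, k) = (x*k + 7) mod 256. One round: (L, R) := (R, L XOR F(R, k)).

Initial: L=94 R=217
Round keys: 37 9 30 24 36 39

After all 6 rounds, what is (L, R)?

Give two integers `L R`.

Answer: 142 94

Derivation:
Round 1 (k=37): L=217 R=58
Round 2 (k=9): L=58 R=200
Round 3 (k=30): L=200 R=77
Round 4 (k=24): L=77 R=247
Round 5 (k=36): L=247 R=142
Round 6 (k=39): L=142 R=94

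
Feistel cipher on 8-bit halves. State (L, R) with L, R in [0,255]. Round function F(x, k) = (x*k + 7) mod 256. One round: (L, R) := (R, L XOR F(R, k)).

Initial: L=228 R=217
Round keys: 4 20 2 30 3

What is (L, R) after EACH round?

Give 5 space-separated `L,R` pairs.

Round 1 (k=4): L=217 R=143
Round 2 (k=20): L=143 R=234
Round 3 (k=2): L=234 R=84
Round 4 (k=30): L=84 R=53
Round 5 (k=3): L=53 R=242

Answer: 217,143 143,234 234,84 84,53 53,242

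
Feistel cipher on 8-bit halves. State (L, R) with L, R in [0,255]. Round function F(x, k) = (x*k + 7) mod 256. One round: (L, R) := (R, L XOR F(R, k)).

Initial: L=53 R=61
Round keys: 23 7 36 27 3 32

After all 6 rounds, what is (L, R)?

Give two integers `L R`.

Answer: 141 25

Derivation:
Round 1 (k=23): L=61 R=183
Round 2 (k=7): L=183 R=53
Round 3 (k=36): L=53 R=204
Round 4 (k=27): L=204 R=190
Round 5 (k=3): L=190 R=141
Round 6 (k=32): L=141 R=25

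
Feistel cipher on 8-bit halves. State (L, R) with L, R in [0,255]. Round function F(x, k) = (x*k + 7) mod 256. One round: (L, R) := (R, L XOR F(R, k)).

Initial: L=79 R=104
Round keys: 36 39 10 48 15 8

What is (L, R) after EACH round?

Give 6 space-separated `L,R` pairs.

Answer: 104,232 232,55 55,197 197,192 192,130 130,215

Derivation:
Round 1 (k=36): L=104 R=232
Round 2 (k=39): L=232 R=55
Round 3 (k=10): L=55 R=197
Round 4 (k=48): L=197 R=192
Round 5 (k=15): L=192 R=130
Round 6 (k=8): L=130 R=215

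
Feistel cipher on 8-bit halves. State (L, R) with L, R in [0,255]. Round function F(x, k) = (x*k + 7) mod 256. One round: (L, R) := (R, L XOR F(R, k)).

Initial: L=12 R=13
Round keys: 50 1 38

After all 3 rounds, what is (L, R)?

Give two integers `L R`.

Round 1 (k=50): L=13 R=157
Round 2 (k=1): L=157 R=169
Round 3 (k=38): L=169 R=128

Answer: 169 128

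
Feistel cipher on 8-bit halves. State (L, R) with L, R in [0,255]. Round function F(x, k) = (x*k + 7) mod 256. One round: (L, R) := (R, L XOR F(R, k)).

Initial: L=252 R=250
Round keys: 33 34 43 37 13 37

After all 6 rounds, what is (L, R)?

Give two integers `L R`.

Answer: 147 85

Derivation:
Round 1 (k=33): L=250 R=189
Round 2 (k=34): L=189 R=219
Round 3 (k=43): L=219 R=109
Round 4 (k=37): L=109 R=19
Round 5 (k=13): L=19 R=147
Round 6 (k=37): L=147 R=85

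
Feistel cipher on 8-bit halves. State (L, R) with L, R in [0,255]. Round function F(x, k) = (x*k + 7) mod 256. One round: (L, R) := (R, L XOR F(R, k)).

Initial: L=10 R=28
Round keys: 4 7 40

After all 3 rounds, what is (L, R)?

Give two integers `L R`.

Round 1 (k=4): L=28 R=125
Round 2 (k=7): L=125 R=110
Round 3 (k=40): L=110 R=74

Answer: 110 74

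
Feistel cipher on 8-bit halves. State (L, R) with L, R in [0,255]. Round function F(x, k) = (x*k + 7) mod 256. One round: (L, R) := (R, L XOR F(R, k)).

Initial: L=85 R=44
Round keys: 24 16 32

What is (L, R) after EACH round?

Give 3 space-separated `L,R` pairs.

Round 1 (k=24): L=44 R=114
Round 2 (k=16): L=114 R=11
Round 3 (k=32): L=11 R=21

Answer: 44,114 114,11 11,21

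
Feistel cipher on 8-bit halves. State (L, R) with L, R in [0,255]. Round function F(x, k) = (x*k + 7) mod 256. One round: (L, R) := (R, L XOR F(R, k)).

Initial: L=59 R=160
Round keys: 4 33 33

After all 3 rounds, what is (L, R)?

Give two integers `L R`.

Answer: 227 246

Derivation:
Round 1 (k=4): L=160 R=188
Round 2 (k=33): L=188 R=227
Round 3 (k=33): L=227 R=246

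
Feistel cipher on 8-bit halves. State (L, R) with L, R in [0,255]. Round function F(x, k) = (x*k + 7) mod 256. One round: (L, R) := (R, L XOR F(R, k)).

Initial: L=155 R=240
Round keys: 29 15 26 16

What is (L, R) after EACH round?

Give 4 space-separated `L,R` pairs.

Round 1 (k=29): L=240 R=172
Round 2 (k=15): L=172 R=235
Round 3 (k=26): L=235 R=73
Round 4 (k=16): L=73 R=124

Answer: 240,172 172,235 235,73 73,124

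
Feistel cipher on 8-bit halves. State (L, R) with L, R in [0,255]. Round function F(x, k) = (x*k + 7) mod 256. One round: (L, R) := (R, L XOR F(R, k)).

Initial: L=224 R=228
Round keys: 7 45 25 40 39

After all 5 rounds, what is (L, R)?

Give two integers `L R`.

Answer: 29 144

Derivation:
Round 1 (k=7): L=228 R=163
Round 2 (k=45): L=163 R=74
Round 3 (k=25): L=74 R=226
Round 4 (k=40): L=226 R=29
Round 5 (k=39): L=29 R=144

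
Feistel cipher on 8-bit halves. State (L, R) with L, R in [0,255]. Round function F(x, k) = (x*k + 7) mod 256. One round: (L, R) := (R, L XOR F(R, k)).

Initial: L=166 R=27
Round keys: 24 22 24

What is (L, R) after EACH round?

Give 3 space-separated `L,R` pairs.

Round 1 (k=24): L=27 R=41
Round 2 (k=22): L=41 R=150
Round 3 (k=24): L=150 R=62

Answer: 27,41 41,150 150,62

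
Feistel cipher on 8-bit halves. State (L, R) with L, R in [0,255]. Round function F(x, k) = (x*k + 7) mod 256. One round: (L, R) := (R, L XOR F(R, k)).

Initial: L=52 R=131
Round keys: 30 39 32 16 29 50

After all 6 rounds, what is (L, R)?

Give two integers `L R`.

Answer: 223 203

Derivation:
Round 1 (k=30): L=131 R=85
Round 2 (k=39): L=85 R=121
Round 3 (k=32): L=121 R=114
Round 4 (k=16): L=114 R=94
Round 5 (k=29): L=94 R=223
Round 6 (k=50): L=223 R=203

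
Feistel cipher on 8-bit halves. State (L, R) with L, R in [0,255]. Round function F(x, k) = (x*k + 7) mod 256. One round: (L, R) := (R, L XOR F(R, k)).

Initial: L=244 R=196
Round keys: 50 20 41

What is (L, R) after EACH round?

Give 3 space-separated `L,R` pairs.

Round 1 (k=50): L=196 R=187
Round 2 (k=20): L=187 R=103
Round 3 (k=41): L=103 R=61

Answer: 196,187 187,103 103,61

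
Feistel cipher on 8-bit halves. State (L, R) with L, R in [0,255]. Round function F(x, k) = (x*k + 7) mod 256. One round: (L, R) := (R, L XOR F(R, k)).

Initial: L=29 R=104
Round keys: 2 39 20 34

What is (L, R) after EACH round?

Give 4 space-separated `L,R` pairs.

Round 1 (k=2): L=104 R=202
Round 2 (k=39): L=202 R=165
Round 3 (k=20): L=165 R=33
Round 4 (k=34): L=33 R=204

Answer: 104,202 202,165 165,33 33,204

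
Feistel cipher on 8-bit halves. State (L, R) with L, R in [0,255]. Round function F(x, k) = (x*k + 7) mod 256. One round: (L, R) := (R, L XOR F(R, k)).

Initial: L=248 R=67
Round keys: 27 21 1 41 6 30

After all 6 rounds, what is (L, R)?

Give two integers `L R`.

Answer: 208 201

Derivation:
Round 1 (k=27): L=67 R=224
Round 2 (k=21): L=224 R=36
Round 3 (k=1): L=36 R=203
Round 4 (k=41): L=203 R=174
Round 5 (k=6): L=174 R=208
Round 6 (k=30): L=208 R=201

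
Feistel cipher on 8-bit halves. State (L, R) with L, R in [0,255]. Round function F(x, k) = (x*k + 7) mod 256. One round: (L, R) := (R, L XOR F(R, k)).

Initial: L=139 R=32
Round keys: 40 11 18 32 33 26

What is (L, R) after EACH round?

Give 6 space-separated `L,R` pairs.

Round 1 (k=40): L=32 R=140
Round 2 (k=11): L=140 R=43
Round 3 (k=18): L=43 R=129
Round 4 (k=32): L=129 R=12
Round 5 (k=33): L=12 R=18
Round 6 (k=26): L=18 R=215

Answer: 32,140 140,43 43,129 129,12 12,18 18,215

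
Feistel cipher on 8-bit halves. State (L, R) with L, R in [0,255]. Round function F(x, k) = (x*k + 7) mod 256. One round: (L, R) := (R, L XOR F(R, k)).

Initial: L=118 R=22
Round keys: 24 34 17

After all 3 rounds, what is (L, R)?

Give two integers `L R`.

Answer: 255 151

Derivation:
Round 1 (k=24): L=22 R=97
Round 2 (k=34): L=97 R=255
Round 3 (k=17): L=255 R=151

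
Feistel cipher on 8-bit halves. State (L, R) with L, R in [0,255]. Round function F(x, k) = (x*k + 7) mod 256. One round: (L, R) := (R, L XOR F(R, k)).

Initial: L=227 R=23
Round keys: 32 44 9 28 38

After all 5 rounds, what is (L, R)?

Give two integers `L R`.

Answer: 123 234

Derivation:
Round 1 (k=32): L=23 R=4
Round 2 (k=44): L=4 R=160
Round 3 (k=9): L=160 R=163
Round 4 (k=28): L=163 R=123
Round 5 (k=38): L=123 R=234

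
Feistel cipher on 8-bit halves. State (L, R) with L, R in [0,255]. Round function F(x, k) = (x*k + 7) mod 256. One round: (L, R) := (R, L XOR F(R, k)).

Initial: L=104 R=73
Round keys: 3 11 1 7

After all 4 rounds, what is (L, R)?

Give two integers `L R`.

Round 1 (k=3): L=73 R=138
Round 2 (k=11): L=138 R=188
Round 3 (k=1): L=188 R=73
Round 4 (k=7): L=73 R=186

Answer: 73 186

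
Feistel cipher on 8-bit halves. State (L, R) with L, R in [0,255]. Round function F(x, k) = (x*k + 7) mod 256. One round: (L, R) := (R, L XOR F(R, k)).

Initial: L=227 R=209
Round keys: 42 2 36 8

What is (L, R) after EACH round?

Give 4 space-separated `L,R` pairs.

Round 1 (k=42): L=209 R=178
Round 2 (k=2): L=178 R=186
Round 3 (k=36): L=186 R=157
Round 4 (k=8): L=157 R=85

Answer: 209,178 178,186 186,157 157,85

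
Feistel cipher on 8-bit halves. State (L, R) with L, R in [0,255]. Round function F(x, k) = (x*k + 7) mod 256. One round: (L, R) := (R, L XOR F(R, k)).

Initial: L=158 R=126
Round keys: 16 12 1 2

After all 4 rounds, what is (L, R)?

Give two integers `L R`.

Answer: 173 172

Derivation:
Round 1 (k=16): L=126 R=121
Round 2 (k=12): L=121 R=205
Round 3 (k=1): L=205 R=173
Round 4 (k=2): L=173 R=172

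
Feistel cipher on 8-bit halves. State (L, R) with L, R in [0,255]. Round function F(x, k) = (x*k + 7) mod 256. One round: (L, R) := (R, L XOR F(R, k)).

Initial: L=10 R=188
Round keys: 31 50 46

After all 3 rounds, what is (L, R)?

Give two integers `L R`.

Answer: 5 44

Derivation:
Round 1 (k=31): L=188 R=193
Round 2 (k=50): L=193 R=5
Round 3 (k=46): L=5 R=44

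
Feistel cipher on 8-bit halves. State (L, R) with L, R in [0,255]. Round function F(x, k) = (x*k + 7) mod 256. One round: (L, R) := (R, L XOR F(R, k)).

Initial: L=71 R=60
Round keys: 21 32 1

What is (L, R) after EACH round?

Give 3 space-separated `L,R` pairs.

Round 1 (k=21): L=60 R=180
Round 2 (k=32): L=180 R=187
Round 3 (k=1): L=187 R=118

Answer: 60,180 180,187 187,118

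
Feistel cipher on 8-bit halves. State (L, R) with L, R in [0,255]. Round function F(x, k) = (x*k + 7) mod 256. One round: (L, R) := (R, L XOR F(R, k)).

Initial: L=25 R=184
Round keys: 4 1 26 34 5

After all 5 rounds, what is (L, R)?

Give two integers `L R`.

Round 1 (k=4): L=184 R=254
Round 2 (k=1): L=254 R=189
Round 3 (k=26): L=189 R=199
Round 4 (k=34): L=199 R=200
Round 5 (k=5): L=200 R=40

Answer: 200 40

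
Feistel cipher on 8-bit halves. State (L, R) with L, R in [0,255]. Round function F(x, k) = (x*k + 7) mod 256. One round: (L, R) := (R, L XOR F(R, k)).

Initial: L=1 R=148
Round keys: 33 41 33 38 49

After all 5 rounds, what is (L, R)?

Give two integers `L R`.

Round 1 (k=33): L=148 R=26
Round 2 (k=41): L=26 R=165
Round 3 (k=33): L=165 R=86
Round 4 (k=38): L=86 R=110
Round 5 (k=49): L=110 R=67

Answer: 110 67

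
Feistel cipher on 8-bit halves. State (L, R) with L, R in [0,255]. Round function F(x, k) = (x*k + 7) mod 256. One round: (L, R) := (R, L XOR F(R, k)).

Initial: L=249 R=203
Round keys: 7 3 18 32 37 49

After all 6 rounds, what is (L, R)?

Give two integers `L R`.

Answer: 93 214

Derivation:
Round 1 (k=7): L=203 R=109
Round 2 (k=3): L=109 R=133
Round 3 (k=18): L=133 R=12
Round 4 (k=32): L=12 R=2
Round 5 (k=37): L=2 R=93
Round 6 (k=49): L=93 R=214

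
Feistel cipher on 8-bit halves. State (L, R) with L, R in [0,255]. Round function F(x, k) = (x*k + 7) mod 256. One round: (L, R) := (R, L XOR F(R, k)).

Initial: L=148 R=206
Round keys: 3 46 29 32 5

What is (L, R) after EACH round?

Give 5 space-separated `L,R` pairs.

Answer: 206,229 229,227 227,91 91,132 132,192

Derivation:
Round 1 (k=3): L=206 R=229
Round 2 (k=46): L=229 R=227
Round 3 (k=29): L=227 R=91
Round 4 (k=32): L=91 R=132
Round 5 (k=5): L=132 R=192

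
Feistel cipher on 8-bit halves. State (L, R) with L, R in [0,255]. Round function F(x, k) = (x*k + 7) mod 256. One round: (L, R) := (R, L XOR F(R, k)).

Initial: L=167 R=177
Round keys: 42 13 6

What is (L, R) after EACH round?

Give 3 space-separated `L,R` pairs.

Answer: 177,182 182,244 244,9

Derivation:
Round 1 (k=42): L=177 R=182
Round 2 (k=13): L=182 R=244
Round 3 (k=6): L=244 R=9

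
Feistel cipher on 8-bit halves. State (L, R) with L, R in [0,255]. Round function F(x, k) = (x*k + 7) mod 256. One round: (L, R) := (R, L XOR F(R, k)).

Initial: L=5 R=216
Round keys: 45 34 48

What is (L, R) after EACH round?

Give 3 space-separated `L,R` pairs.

Answer: 216,250 250,227 227,109

Derivation:
Round 1 (k=45): L=216 R=250
Round 2 (k=34): L=250 R=227
Round 3 (k=48): L=227 R=109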